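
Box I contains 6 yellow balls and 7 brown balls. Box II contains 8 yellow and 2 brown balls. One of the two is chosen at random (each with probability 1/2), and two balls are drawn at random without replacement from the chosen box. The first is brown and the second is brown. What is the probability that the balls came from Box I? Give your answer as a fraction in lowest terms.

P(E | Box I) = 7/26; P(E | Box II) = 1/45.
P(E) = 1/2·7/26 + 1/2·1/45 = 341/2340.
By Bayes' rule, P(Box I | E) = 7/52 / 341/2340 = 315/341 ≈ 0.9238.

315/341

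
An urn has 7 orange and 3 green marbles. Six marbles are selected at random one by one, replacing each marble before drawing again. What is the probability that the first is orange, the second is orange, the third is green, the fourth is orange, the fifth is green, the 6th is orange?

Multiply the conditional probability of each draw in order, with replacement (the composition resets each draw).
P = (7/10) · (7/10) · (3/10) · (7/10) · (3/10) · (7/10) = 21609/1000000 ≈ 0.0216.

21609/1000000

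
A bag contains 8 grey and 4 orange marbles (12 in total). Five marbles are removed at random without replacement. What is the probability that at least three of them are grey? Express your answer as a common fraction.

Sum the hypergeometric tail for j = 3,…,5 grey marbles.
Favorable = C(8,3)·C(4,2) + C(8,4)·C(4,1) + C(8,5)·C(4,0) = 672; total = C(12,5) = 792.
P = 672/792 = 28/33 ≈ 0.8485.

28/33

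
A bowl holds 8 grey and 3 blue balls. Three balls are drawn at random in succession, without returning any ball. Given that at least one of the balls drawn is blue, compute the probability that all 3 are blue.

1/109

P(all 3 blue) = C(3,3)/C(11,3) = 1/165; P(at least one blue) = 1 − C(8,3)/C(11,3) = 109/165.
Since 'all 3 blue' ⊆ 'at least one blue', P(all 3 | at least one) = 1/165 / 109/165 = 1/109 ≈ 0.0092.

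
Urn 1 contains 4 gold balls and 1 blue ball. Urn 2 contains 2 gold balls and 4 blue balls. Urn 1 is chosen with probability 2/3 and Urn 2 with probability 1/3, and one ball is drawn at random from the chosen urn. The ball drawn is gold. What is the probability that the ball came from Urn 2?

P(gold | Urn 1) = 4/5; P(gold | Urn 2) = 1/3.
P(gold) = 2/3·4/5 + 1/3·1/3 = 29/45.
By Bayes' rule, P(Urn 2 | gold) = 1/9 / 29/45 = 5/29 ≈ 0.1724.

5/29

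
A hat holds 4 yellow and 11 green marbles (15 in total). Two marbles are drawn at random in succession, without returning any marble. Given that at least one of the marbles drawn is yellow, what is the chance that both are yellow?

3/25

P(both yellow) = C(4,2)/C(15,2) = 2/35; P(at least one yellow) = 1 − C(11,2)/C(15,2) = 10/21.
Since 'both yellow' ⊆ 'at least one yellow', P(both | at least one) = 2/35 / 10/21 = 3/25 ≈ 0.1200.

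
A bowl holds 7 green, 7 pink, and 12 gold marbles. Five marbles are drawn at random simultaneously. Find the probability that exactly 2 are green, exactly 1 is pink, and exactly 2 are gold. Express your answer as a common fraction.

441/2990

Unordered draws without replacement: count favorable combinations over C(26,5).
Favorable = C(7,2) · C(7,1) · C(12,2) = 9702; total = C(26,5) = 65780.
P = 9702/65780 = 441/2990 ≈ 0.1475.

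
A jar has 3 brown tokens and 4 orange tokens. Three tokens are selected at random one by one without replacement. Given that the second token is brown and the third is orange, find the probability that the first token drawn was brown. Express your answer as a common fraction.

P(first=brown and the second token is brown and the third is orange) = (3/7)·(2/6)·(4/5) = 4/35.
P(E) = Σ over first color = 4/35 + 6/35 = 2/7.
By Bayes, P(first=brown | E) = 4/35 / 2/7 = 2/5 ≈ 0.4000.

2/5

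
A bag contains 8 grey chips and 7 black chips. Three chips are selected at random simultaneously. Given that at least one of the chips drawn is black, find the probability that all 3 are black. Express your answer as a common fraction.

5/57

P(all 3 black) = C(7,3)/C(15,3) = 1/13; P(at least one black) = 1 − C(8,3)/C(15,3) = 57/65.
Since 'all 3 black' ⊆ 'at least one black', P(all 3 | at least one) = 1/13 / 57/65 = 5/57 ≈ 0.0877.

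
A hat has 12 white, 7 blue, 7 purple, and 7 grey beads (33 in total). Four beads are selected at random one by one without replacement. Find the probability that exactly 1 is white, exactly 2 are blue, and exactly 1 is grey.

147/3410

Unordered draws without replacement: count favorable combinations over C(33,4).
Favorable = C(12,1) · C(7,2) · C(7,0) · C(7,1) = 1764; total = C(33,4) = 40920.
P = 1764/40920 = 147/3410 ≈ 0.0431.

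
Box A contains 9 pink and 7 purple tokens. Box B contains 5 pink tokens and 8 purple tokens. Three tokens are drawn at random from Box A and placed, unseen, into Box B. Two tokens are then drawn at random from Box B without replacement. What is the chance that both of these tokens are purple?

1561/4800

Condition on how many of the transferred tokens are purple (from Box A: 7 purple of 16; then Box B has 16 total).
  0 purple: C(7,0)C(9,3)/C(16,3) = 3/20; then P = C(8,2)/C(16,2) = 7/30
  1 purple: C(7,1)C(9,2)/C(16,3) = 9/20; then P = C(9,2)/C(16,2) = 3/10
  2 purple: C(7,2)C(9,1)/C(16,3) = 27/80; then P = C(10,2)/C(16,2) = 3/8
  3 purple: C(7,3)C(9,0)/C(16,3) = 1/16; then P = C(11,2)/C(16,2) = 11/24
P(both purple) = 1561/4800 ≈ 0.3252.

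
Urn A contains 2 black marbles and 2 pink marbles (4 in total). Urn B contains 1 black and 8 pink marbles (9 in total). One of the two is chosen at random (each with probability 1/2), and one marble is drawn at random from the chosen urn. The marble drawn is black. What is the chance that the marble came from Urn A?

9/11

P(black | Urn A) = 1/2; P(black | Urn B) = 1/9.
P(black) = 1/2·1/2 + 1/2·1/9 = 11/36.
By Bayes' rule, P(Urn A | black) = 1/4 / 11/36 = 9/11 ≈ 0.8182.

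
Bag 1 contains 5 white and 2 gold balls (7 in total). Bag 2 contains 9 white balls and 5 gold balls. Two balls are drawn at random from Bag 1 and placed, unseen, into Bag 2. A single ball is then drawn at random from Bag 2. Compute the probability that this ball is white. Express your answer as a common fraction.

73/112

Condition on how many of the transferred balls are white (from Bag 1: 5 white of 7; then Bag 2 has 16 total).
  0 white: C(5,0)C(2,2)/C(7,2) = 1/21; then P = 9/16
  1 white: C(5,1)C(2,1)/C(7,2) = 10/21; then P = 10/16
  2 white: C(5,2)C(2,0)/C(7,2) = 10/21; then P = 11/16
P(white from Bag 2) = 73/112 ≈ 0.6518.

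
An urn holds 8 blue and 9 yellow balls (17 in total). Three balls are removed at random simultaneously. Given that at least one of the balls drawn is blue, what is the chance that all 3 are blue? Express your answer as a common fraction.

P(all 3 blue) = C(8,3)/C(17,3) = 7/85; P(at least one blue) = 1 − C(9,3)/C(17,3) = 149/170.
Since 'all 3 blue' ⊆ 'at least one blue', P(all 3 | at least one) = 7/85 / 149/170 = 14/149 ≈ 0.0940.

14/149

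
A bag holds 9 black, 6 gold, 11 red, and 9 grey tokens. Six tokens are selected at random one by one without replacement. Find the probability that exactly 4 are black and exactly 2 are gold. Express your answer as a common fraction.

27/23188

Unordered draws without replacement: count favorable combinations over C(35,6).
Favorable = C(9,4) · C(6,2) · C(11,0) · C(9,0) = 1890; total = C(35,6) = 1623160.
P = 1890/1623160 = 27/23188 ≈ 0.0012.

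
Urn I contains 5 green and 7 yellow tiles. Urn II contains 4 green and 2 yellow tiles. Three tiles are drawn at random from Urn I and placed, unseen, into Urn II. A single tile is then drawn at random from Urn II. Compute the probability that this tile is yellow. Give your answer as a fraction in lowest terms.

Condition on how many of the transferred tiles are yellow (from Urn I: 7 yellow of 12; then Urn II has 9 total).
  0 yellow: C(7,0)C(5,3)/C(12,3) = 1/22; then P = 2/9
  1 yellow: C(7,1)C(5,2)/C(12,3) = 7/22; then P = 3/9
  2 yellow: C(7,2)C(5,1)/C(12,3) = 21/44; then P = 4/9
  3 yellow: C(7,3)C(5,0)/C(12,3) = 7/44; then P = 5/9
P(yellow from Urn II) = 5/12 ≈ 0.4167.

5/12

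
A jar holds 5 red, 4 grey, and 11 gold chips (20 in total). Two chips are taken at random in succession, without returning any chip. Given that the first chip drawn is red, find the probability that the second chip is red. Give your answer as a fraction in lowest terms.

After removing 1 red, the jar has 4 red out of 19 remaining.
P(second is red | given) = 4/19 ≈ 0.2105.

4/19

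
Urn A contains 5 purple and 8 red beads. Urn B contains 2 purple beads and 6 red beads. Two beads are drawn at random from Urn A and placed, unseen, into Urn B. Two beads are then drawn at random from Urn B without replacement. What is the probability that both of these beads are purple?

8/135

Condition on how many of the transferred beads are purple (from Urn A: 5 purple of 13; then Urn B has 10 total).
  0 purple: C(5,0)C(8,2)/C(13,2) = 14/39; then P = C(2,2)/C(10,2) = 1/45
  1 purple: C(5,1)C(8,1)/C(13,2) = 20/39; then P = C(3,2)/C(10,2) = 1/15
  2 purple: C(5,2)C(8,0)/C(13,2) = 5/39; then P = C(4,2)/C(10,2) = 2/15
P(both purple) = 8/135 ≈ 0.0593.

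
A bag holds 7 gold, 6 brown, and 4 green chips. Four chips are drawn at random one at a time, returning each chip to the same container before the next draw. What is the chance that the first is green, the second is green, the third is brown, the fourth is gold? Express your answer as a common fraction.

672/83521

Multiply the conditional probability of each draw in order, with replacement (the composition resets each draw).
P = (4/17) · (4/17) · (6/17) · (7/17) = 672/83521 ≈ 0.0080.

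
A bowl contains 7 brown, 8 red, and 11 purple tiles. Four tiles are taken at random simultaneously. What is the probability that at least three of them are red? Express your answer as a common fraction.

Sum the hypergeometric tail for j = 3,…,4 red tiles.
Favorable = C(8,3)·C(18,1) + C(8,4)·C(18,0) = 1078; total = C(26,4) = 14950.
P = 1078/14950 = 539/7475 ≈ 0.0721.

539/7475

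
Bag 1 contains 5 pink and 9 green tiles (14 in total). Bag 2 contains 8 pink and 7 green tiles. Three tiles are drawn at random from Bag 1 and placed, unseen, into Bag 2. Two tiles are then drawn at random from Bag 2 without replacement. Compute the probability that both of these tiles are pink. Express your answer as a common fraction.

Condition on how many of the transferred tiles are pink (from Bag 1: 5 pink of 14; then Bag 2 has 18 total).
  0 pink: C(5,0)C(9,3)/C(14,3) = 3/13; then P = C(8,2)/C(18,2) = 28/153
  1 pink: C(5,1)C(9,2)/C(14,3) = 45/91; then P = C(9,2)/C(18,2) = 4/17
  2 pink: C(5,2)C(9,1)/C(14,3) = 45/182; then P = C(10,2)/C(18,2) = 5/17
  3 pink: C(5,3)C(9,0)/C(14,3) = 5/182; then P = C(11,2)/C(18,2) = 55/153
P(both pink) = 3358/13923 ≈ 0.2412.

3358/13923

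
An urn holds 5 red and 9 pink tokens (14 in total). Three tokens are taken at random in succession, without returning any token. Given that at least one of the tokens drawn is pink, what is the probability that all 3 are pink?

P(all 3 pink) = C(9,3)/C(14,3) = 3/13; P(at least one pink) = 1 − C(5,3)/C(14,3) = 177/182.
Since 'all 3 pink' ⊆ 'at least one pink', P(all 3 | at least one) = 3/13 / 177/182 = 14/59 ≈ 0.2373.

14/59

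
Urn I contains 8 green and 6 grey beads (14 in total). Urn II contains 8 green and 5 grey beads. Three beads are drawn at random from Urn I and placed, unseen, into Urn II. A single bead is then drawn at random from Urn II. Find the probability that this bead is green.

Condition on how many of the transferred beads are green (from Urn I: 8 green of 14; then Urn II has 16 total).
  0 green: C(8,0)C(6,3)/C(14,3) = 5/91; then P = 8/16
  1 green: C(8,1)C(6,2)/C(14,3) = 30/91; then P = 9/16
  2 green: C(8,2)C(6,1)/C(14,3) = 6/13; then P = 10/16
  3 green: C(8,3)C(6,0)/C(14,3) = 2/13; then P = 11/16
P(green from Urn II) = 17/28 ≈ 0.6071.

17/28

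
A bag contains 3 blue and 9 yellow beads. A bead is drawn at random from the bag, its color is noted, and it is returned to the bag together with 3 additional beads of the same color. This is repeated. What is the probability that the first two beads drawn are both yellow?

After a yellow draw the bag holds 12 yellow out of 15.
P = (9/12)·(12/15) = 3/5 ≈ 0.6000.

3/5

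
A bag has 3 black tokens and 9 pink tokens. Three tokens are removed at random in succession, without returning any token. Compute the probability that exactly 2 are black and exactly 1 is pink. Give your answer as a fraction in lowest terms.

27/220

Unordered draws without replacement: count favorable combinations over C(12,3).
Favorable = C(3,2) · C(9,1) = 27; total = C(12,3) = 220.
P = 27/220 = 27/220 ≈ 0.1227.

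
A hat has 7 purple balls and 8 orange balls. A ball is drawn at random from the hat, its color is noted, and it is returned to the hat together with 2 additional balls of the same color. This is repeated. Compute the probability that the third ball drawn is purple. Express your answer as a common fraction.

7/15

Sum over the four possibilities for the first two draws (purple/not-purple each), tracking how the purple count and total change by +2 per draw.
P(third is purple) = 7/15 ≈ 0.4667. (In a Pólya urn every draw has the same marginal probability 7/15.)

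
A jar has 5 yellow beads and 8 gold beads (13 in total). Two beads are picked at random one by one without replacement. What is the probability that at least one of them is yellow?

25/39

Use the complement: P(at least one yellow) = 1 − P(no yellow).
P(none) = C(8,2)/C(13,2) = 28/78.
So P = 1 − 28/78 = 25/39 ≈ 0.6410.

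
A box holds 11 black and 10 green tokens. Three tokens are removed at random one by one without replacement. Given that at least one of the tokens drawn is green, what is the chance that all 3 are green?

P(all 3 green) = C(10,3)/C(21,3) = 12/133; P(at least one green) = 1 − C(11,3)/C(21,3) = 233/266.
Since 'all 3 green' ⊆ 'at least one green', P(all 3 | at least one) = 12/133 / 233/266 = 24/233 ≈ 0.1030.

24/233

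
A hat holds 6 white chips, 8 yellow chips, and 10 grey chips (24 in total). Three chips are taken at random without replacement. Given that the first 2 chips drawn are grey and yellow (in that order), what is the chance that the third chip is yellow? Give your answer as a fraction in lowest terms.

After removing 1 yellow, 1 grey, the hat has 7 yellow out of 22 remaining.
P(third is yellow | given) = 7/22 ≈ 0.3182.

7/22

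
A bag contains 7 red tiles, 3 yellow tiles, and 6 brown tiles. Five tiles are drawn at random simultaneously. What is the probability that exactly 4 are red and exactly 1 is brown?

Unordered draws without replacement: count favorable combinations over C(16,5).
Favorable = C(7,4) · C(3,0) · C(6,1) = 210; total = C(16,5) = 4368.
P = 210/4368 = 5/104 ≈ 0.0481.

5/104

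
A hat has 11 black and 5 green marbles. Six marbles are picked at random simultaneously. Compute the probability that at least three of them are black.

Sum the hypergeometric tail for j = 3,…,6 black marbles.
Favorable = C(11,3)·C(5,3) + C(11,4)·C(5,2) + C(11,5)·C(5,1) + C(11,6)·C(5,0) = 7722; total = C(16,6) = 8008.
P = 7722/8008 = 27/28 ≈ 0.9643.

27/28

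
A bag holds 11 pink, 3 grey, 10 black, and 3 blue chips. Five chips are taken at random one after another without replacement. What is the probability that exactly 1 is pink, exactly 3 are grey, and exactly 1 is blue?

11/26910

Unordered draws without replacement: count favorable combinations over C(27,5).
Favorable = C(11,1) · C(3,3) · C(10,0) · C(3,1) = 33; total = C(27,5) = 80730.
P = 33/80730 = 11/26910 ≈ 0.0004.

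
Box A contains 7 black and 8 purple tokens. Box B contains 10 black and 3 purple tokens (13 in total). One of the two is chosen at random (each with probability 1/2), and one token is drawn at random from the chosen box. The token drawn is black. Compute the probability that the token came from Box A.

91/241

P(black | Box A) = 7/15; P(black | Box B) = 10/13.
P(black) = 1/2·7/15 + 1/2·10/13 = 241/390.
By Bayes' rule, P(Box A | black) = 7/30 / 241/390 = 91/241 ≈ 0.3776.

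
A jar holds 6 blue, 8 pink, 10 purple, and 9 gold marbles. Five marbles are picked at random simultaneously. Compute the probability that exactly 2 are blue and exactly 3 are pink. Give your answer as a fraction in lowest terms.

35/9889

Unordered draws without replacement: count favorable combinations over C(33,5).
Favorable = C(6,2) · C(8,3) · C(10,0) · C(9,0) = 840; total = C(33,5) = 237336.
P = 840/237336 = 35/9889 ≈ 0.0035.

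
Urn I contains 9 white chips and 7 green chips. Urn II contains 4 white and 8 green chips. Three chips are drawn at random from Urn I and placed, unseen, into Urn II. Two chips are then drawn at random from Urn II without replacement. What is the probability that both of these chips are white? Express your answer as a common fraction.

Condition on how many of the transferred chips are white (from Urn I: 9 white of 16; then Urn II has 15 total).
  0 white: C(9,0)C(7,3)/C(16,3) = 1/16; then P = C(4,2)/C(15,2) = 2/35
  1 white: C(9,1)C(7,2)/C(16,3) = 27/80; then P = C(5,2)/C(15,2) = 2/21
  2 white: C(9,2)C(7,1)/C(16,3) = 9/20; then P = C(6,2)/C(15,2) = 1/7
  3 white: C(9,3)C(7,0)/C(16,3) = 3/20; then P = C(7,2)/C(15,2) = 1/5
P(both white) = 13/100 ≈ 0.1300.

13/100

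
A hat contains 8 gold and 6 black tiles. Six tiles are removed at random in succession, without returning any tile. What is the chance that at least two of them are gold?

Sum the hypergeometric tail for j = 2,…,6 gold tiles.
Favorable = C(8,2)·C(6,4) + C(8,3)·C(6,3) + C(8,4)·C(6,2) + C(8,5)·C(6,1) + C(8,6)·C(6,0) = 2954; total = C(14,6) = 3003.
P = 2954/3003 = 422/429 ≈ 0.9837.

422/429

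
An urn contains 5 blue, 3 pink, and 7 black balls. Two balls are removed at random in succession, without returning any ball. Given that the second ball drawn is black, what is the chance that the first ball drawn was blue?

5/14

P(first=blue and the second ball drawn is black) = (5/15)·(7/14) = 1/6.
P(the second ball drawn is black) = Σ over first color = 1/6 + 1/10 + 1/5 = 7/15.
By Bayes, P(first=blue | the second ball drawn is black) = 1/6 / 7/15 = 5/14 ≈ 0.3571.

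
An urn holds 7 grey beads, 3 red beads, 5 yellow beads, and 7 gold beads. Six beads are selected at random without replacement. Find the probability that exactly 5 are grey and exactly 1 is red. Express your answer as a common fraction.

Unordered draws without replacement: count favorable combinations over C(22,6).
Favorable = C(7,5) · C(3,1) · C(5,0) · C(7,0) = 63; total = C(22,6) = 74613.
P = 63/74613 = 3/3553 ≈ 0.0008.

3/3553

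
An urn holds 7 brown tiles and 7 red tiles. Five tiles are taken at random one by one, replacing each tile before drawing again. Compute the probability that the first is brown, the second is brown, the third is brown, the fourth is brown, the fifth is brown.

1/32

Multiply the conditional probability of each draw in order, with replacement (the composition resets each draw).
P = (7/14) · (7/14) · (7/14) · (7/14) · (7/14) = 1/32 ≈ 0.0312.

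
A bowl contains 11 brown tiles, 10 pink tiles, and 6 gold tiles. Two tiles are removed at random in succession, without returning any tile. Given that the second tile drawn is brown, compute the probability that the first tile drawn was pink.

P(first=pink and the second tile drawn is brown) = (10/27)·(11/26) = 55/351.
P(the second tile drawn is brown) = Σ over first color = 55/351 + 55/351 + 11/117 = 11/27.
By Bayes, P(first=pink | the second tile drawn is brown) = 55/351 / 11/27 = 5/13 ≈ 0.3846.

5/13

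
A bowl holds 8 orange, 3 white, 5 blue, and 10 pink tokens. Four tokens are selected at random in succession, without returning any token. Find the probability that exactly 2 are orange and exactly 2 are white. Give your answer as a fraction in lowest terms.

42/7475

Unordered draws without replacement: count favorable combinations over C(26,4).
Favorable = C(8,2) · C(3,2) · C(5,0) · C(10,0) = 84; total = C(26,4) = 14950.
P = 84/14950 = 42/7475 ≈ 0.0056.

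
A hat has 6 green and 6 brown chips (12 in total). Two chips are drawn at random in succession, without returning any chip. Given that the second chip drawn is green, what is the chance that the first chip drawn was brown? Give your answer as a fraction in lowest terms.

6/11

P(first=brown and the second chip drawn is green) = (6/12)·(6/11) = 3/11.
P(the second chip drawn is green) = Σ over first color = 5/22 + 3/11 = 1/2.
By Bayes, P(first=brown | the second chip drawn is green) = 3/11 / 1/2 = 6/11 ≈ 0.5455.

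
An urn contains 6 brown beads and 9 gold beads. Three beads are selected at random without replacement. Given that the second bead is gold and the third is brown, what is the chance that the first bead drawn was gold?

P(first=gold and the second bead is gold and the third is brown) = (9/15)·(8/14)·(6/13) = 72/455.
P(E) = Σ over first color = 9/91 + 72/455 = 9/35.
By Bayes, P(first=gold | E) = 72/455 / 9/35 = 8/13 ≈ 0.6154.

8/13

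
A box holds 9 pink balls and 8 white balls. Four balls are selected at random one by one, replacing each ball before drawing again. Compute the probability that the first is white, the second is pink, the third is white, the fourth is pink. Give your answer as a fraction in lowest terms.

Multiply the conditional probability of each draw in order, with replacement (the composition resets each draw).
P = (8/17) · (9/17) · (8/17) · (9/17) = 5184/83521 ≈ 0.0621.

5184/83521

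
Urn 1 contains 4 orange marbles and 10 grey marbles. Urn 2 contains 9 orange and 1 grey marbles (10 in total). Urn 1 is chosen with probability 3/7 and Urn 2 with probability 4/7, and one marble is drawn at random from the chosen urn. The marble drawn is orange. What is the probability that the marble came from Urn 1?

P(orange | Urn 1) = 2/7; P(orange | Urn 2) = 9/10.
P(orange) = 3/7·2/7 + 4/7·9/10 = 156/245.
By Bayes' rule, P(Urn 1 | orange) = 6/49 / 156/245 = 5/26 ≈ 0.1923.

5/26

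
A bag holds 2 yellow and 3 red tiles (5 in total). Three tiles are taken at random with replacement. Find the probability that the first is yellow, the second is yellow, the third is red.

12/125

Multiply the conditional probability of each draw in order, with replacement (the composition resets each draw).
P = (2/5) · (2/5) · (3/5) = 12/125 ≈ 0.0960.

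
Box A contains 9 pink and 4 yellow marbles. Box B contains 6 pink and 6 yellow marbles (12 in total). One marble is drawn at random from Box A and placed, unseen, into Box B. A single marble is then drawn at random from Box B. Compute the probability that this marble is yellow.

Condition on how many of the transferred marbles are yellow (from Box A: 4 yellow of 13; then Box B has 13 total).
  0 yellow: C(4,0)C(9,1)/C(13,1) = 9/13; then P = 6/13
  1 yellow: C(4,1)C(9,0)/C(13,1) = 4/13; then P = 7/13
P(yellow from Box B) = 82/169 ≈ 0.4852.

82/169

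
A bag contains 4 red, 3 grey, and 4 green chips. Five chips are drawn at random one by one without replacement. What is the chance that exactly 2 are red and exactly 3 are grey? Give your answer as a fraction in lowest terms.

Unordered draws without replacement: count favorable combinations over C(11,5).
Favorable = C(4,2) · C(3,3) · C(4,0) = 6; total = C(11,5) = 462.
P = 6/462 = 1/77 ≈ 0.0130.

1/77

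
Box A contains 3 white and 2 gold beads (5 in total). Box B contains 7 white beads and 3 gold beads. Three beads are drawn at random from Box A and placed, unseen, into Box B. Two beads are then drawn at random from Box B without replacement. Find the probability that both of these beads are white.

Condition on how many of the transferred beads are white (from Box A: 3 white of 5; then Box B has 13 total).
  1 white: C(3,1)C(2,2)/C(5,3) = 3/10; then P = C(8,2)/C(13,2) = 14/39
  2 white: C(3,2)C(2,1)/C(5,3) = 3/5; then P = C(9,2)/C(13,2) = 6/13
  3 white: C(3,3)C(2,0)/C(5,3) = 1/10; then P = C(10,2)/C(13,2) = 15/26
P(both white) = 23/52 ≈ 0.4423.

23/52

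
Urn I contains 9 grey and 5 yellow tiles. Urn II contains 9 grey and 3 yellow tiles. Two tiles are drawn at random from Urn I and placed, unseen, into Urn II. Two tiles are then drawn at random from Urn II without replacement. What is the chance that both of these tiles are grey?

4365/8281

Condition on how many of the transferred tiles are grey (from Urn I: 9 grey of 14; then Urn II has 14 total).
  0 grey: C(9,0)C(5,2)/C(14,2) = 10/91; then P = C(9,2)/C(14,2) = 36/91
  1 grey: C(9,1)C(5,1)/C(14,2) = 45/91; then P = C(10,2)/C(14,2) = 45/91
  2 grey: C(9,2)C(5,0)/C(14,2) = 36/91; then P = C(11,2)/C(14,2) = 55/91
P(both grey) = 4365/8281 ≈ 0.5271.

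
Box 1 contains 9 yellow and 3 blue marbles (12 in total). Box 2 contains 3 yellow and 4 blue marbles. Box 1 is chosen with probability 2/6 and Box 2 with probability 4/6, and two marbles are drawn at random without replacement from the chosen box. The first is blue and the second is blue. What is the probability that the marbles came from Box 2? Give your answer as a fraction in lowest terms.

P(E | Box 1) = 1/22; P(E | Box 2) = 2/7.
P(E) = 1/3·1/22 + 2/3·2/7 = 95/462.
By Bayes' rule, P(Box 2 | E) = 4/21 / 95/462 = 88/95 ≈ 0.9263.

88/95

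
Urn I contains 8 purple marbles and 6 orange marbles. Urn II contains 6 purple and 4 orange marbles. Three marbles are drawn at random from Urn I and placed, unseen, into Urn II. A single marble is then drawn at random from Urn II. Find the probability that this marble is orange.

Condition on how many of the transferred marbles are orange (from Urn I: 6 orange of 14; then Urn II has 13 total).
  0 orange: C(6,0)C(8,3)/C(14,3) = 2/13; then P = 4/13
  1 orange: C(6,1)C(8,2)/C(14,3) = 6/13; then P = 5/13
  2 orange: C(6,2)C(8,1)/C(14,3) = 30/91; then P = 6/13
  3 orange: C(6,3)C(8,0)/C(14,3) = 5/91; then P = 7/13
P(orange from Urn II) = 37/91 ≈ 0.4066.

37/91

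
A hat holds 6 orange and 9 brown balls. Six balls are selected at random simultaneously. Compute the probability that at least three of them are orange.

5/11

Sum the hypergeometric tail for j = 3,…,6 orange balls.
Favorable = C(6,3)·C(9,3) + C(6,4)·C(9,2) + C(6,5)·C(9,1) + C(6,6)·C(9,0) = 2275; total = C(15,6) = 5005.
P = 2275/5005 = 5/11 ≈ 0.4545.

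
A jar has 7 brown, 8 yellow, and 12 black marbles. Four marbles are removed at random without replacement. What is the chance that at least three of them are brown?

Sum the hypergeometric tail for j = 3,…,4 brown marbles.
Favorable = C(7,3)·C(20,1) + C(7,4)·C(20,0) = 735; total = C(27,4) = 17550.
P = 735/17550 = 49/1170 ≈ 0.0419.

49/1170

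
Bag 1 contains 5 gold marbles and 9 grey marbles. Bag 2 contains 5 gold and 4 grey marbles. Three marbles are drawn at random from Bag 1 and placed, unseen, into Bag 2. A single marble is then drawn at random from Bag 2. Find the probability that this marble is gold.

Condition on how many of the transferred marbles are gold (from Bag 1: 5 gold of 14; then Bag 2 has 12 total).
  0 gold: C(5,0)C(9,3)/C(14,3) = 3/13; then P = 5/12
  1 gold: C(5,1)C(9,2)/C(14,3) = 45/91; then P = 6/12
  2 gold: C(5,2)C(9,1)/C(14,3) = 45/182; then P = 7/12
  3 gold: C(5,3)C(9,0)/C(14,3) = 5/182; then P = 8/12
P(gold from Bag 2) = 85/168 ≈ 0.5060.

85/168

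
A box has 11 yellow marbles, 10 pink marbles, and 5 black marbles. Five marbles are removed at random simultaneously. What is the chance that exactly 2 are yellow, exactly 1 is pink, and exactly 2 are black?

25/299

Unordered draws without replacement: count favorable combinations over C(26,5).
Favorable = C(11,2) · C(10,1) · C(5,2) = 5500; total = C(26,5) = 65780.
P = 5500/65780 = 25/299 ≈ 0.0836.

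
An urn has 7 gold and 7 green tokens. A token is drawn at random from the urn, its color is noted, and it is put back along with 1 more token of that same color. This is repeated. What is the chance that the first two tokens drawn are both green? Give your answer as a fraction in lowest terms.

4/15

After a green draw the urn holds 8 green out of 15.
P = (7/14)·(8/15) = 4/15 ≈ 0.2667.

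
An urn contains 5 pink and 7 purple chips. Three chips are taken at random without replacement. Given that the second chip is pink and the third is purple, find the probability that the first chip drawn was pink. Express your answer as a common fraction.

P(first=pink and the second chip is pink and the third is purple) = (5/12)·(4/11)·(7/10) = 7/66.
P(E) = Σ over first color = 7/66 + 7/44 = 35/132.
By Bayes, P(first=pink | E) = 7/66 / 35/132 = 2/5 ≈ 0.4000.

2/5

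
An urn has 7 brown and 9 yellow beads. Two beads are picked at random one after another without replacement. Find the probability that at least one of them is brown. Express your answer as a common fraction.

7/10

Use the complement: P(at least one brown) = 1 − P(no brown).
P(none) = C(9,2)/C(16,2) = 36/120.
So P = 1 − 36/120 = 7/10 ≈ 0.7000.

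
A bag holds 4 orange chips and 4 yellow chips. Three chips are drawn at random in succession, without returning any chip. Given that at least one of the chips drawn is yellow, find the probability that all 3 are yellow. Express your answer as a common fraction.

1/13

P(all 3 yellow) = C(4,3)/C(8,3) = 1/14; P(at least one yellow) = 1 − C(4,3)/C(8,3) = 13/14.
Since 'all 3 yellow' ⊆ 'at least one yellow', P(all 3 | at least one) = 1/14 / 13/14 = 1/13 ≈ 0.0769.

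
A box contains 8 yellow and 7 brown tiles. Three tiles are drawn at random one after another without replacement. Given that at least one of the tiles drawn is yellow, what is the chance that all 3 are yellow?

2/15

P(all 3 yellow) = C(8,3)/C(15,3) = 8/65; P(at least one yellow) = 1 − C(7,3)/C(15,3) = 12/13.
Since 'all 3 yellow' ⊆ 'at least one yellow', P(all 3 | at least one) = 8/65 / 12/13 = 2/15 ≈ 0.1333.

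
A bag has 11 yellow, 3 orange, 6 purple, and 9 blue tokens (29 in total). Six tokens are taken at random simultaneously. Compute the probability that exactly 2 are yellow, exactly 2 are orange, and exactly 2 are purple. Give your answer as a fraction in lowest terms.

55/10556

Unordered draws without replacement: count favorable combinations over C(29,6).
Favorable = C(11,2) · C(3,2) · C(6,2) · C(9,0) = 2475; total = C(29,6) = 475020.
P = 2475/475020 = 55/10556 ≈ 0.0052.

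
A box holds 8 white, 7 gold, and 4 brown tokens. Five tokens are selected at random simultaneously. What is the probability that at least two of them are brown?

1055/3876

Sum the hypergeometric tail for j = 2,…,4 brown tokens.
Favorable = C(4,2)·C(15,3) + C(4,3)·C(15,2) + C(4,4)·C(15,1) = 3165; total = C(19,5) = 11628.
P = 3165/11628 = 1055/3876 ≈ 0.2722.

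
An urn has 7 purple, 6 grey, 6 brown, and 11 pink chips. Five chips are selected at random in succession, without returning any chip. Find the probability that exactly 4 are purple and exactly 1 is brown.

Unordered draws without replacement: count favorable combinations over C(30,5).
Favorable = C(7,4) · C(6,0) · C(6,1) · C(11,0) = 210; total = C(30,5) = 142506.
P = 210/142506 = 5/3393 ≈ 0.0015.

5/3393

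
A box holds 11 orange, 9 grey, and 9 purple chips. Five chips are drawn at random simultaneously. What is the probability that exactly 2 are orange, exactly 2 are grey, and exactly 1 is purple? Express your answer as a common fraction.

396/2639

Unordered draws without replacement: count favorable combinations over C(29,5).
Favorable = C(11,2) · C(9,2) · C(9,1) = 17820; total = C(29,5) = 118755.
P = 17820/118755 = 396/2639 ≈ 0.1501.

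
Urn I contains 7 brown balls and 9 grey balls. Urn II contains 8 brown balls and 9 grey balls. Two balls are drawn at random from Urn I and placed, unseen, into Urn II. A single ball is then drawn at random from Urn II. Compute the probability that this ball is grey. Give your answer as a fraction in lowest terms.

81/152

Condition on how many of the transferred balls are grey (from Urn I: 9 grey of 16; then Urn II has 19 total).
  0 grey: C(9,0)C(7,2)/C(16,2) = 7/40; then P = 9/19
  1 grey: C(9,1)C(7,1)/C(16,2) = 21/40; then P = 10/19
  2 grey: C(9,2)C(7,0)/C(16,2) = 3/10; then P = 11/19
P(grey from Urn II) = 81/152 ≈ 0.5329.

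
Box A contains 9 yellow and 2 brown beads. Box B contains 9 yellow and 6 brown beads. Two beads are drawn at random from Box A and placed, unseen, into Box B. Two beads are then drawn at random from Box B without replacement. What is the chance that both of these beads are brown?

43/340

Condition on how many of the transferred beads are brown (from Box A: 2 brown of 11; then Box B has 17 total).
  0 brown: C(2,0)C(9,2)/C(11,2) = 36/55; then P = C(6,2)/C(17,2) = 15/136
  1 brown: C(2,1)C(9,1)/C(11,2) = 18/55; then P = C(7,2)/C(17,2) = 21/136
  2 brown: C(2,2)C(9,0)/C(11,2) = 1/55; then P = C(8,2)/C(17,2) = 7/34
P(both brown) = 43/340 ≈ 0.1265.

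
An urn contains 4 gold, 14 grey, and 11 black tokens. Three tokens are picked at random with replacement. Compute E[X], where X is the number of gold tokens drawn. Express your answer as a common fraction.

By linearity of expectation, E[X] = Σ P(draw i is gold); each independent draw has P(gold) = 4/29.
E[X] = 3 · 4/29 = 12/29 ≈ 0.4138.

12/29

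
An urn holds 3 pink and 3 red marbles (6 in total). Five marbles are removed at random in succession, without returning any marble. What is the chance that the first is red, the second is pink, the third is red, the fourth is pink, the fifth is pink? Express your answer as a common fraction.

1/20

Multiply the conditional probability of each draw in order, without replacement, so each draw removes one from its color and from the total.
P = (3/6) · (3/5) · (2/4) · (2/3) · (1/2) = 1/20 ≈ 0.0500.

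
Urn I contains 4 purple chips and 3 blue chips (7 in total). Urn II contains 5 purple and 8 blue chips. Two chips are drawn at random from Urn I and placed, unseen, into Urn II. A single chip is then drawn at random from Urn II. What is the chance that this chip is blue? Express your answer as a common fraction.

Condition on how many of the transferred chips are blue (from Urn I: 3 blue of 7; then Urn II has 15 total).
  0 blue: C(3,0)C(4,2)/C(7,2) = 2/7; then P = 8/15
  1 blue: C(3,1)C(4,1)/C(7,2) = 4/7; then P = 9/15
  2 blue: C(3,2)C(4,0)/C(7,2) = 1/7; then P = 10/15
P(blue from Urn II) = 62/105 ≈ 0.5905.

62/105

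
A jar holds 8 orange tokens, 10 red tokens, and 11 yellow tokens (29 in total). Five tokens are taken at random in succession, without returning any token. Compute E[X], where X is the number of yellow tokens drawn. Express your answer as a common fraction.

By linearity of expectation, E[X] = Σ P(draw i is yellow); by symmetry each draw (even without replacement) has P(yellow) = 11/29.
E[X] = 5 · 11/29 = 55/29 ≈ 1.8966.

55/29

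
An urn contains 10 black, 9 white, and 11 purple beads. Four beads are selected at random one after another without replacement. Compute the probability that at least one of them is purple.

7843/9135

Use the complement: P(at least one purple) = 1 − P(no purple).
P(none) = C(19,4)/C(30,4) = 3876/27405.
So P = 1 − 3876/27405 = 7843/9135 ≈ 0.8586.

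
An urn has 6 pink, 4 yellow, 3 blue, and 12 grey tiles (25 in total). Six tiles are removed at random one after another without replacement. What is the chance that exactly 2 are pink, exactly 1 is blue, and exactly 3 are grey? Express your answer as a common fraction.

Unordered draws without replacement: count favorable combinations over C(25,6).
Favorable = C(6,2) · C(4,0) · C(3,1) · C(12,3) = 9900; total = C(25,6) = 177100.
P = 9900/177100 = 9/161 ≈ 0.0559.

9/161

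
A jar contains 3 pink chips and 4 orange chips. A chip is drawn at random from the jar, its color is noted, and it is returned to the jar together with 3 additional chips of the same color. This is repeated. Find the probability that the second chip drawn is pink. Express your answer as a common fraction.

Condition on the first draw. If first is pink (prob 3/7), second-pink has prob (6)/(10); if not (prob 4/7), it has prob 3/(10).
P = (3/7)·(6/10) + (4/7)·(3/10) = 3/7 ≈ 0.4286.

3/7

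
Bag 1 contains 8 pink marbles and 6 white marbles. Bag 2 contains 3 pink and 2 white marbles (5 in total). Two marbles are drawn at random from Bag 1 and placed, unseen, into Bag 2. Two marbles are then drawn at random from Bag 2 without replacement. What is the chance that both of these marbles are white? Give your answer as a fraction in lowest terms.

262/1911

Condition on how many of the transferred marbles are white (from Bag 1: 6 white of 14; then Bag 2 has 7 total).
  0 white: C(6,0)C(8,2)/C(14,2) = 4/13; then P = C(2,2)/C(7,2) = 1/21
  1 white: C(6,1)C(8,1)/C(14,2) = 48/91; then P = C(3,2)/C(7,2) = 1/7
  2 white: C(6,2)C(8,0)/C(14,2) = 15/91; then P = C(4,2)/C(7,2) = 2/7
P(both white) = 262/1911 ≈ 0.1371.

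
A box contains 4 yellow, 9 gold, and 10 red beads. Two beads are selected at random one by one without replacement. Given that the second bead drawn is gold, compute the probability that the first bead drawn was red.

P(first=red and the second bead drawn is gold) = (10/23)·(9/22) = 45/253.
P(the second bead drawn is gold) = Σ over first color = 18/253 + 36/253 + 45/253 = 9/23.
By Bayes, P(first=red | the second bead drawn is gold) = 45/253 / 9/23 = 5/11 ≈ 0.4545.

5/11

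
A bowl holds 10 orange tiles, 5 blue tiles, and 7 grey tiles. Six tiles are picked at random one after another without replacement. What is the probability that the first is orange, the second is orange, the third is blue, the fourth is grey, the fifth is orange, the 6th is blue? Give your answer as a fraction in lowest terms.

Multiply the conditional probability of each draw in order, without replacement, so each draw removes one from its color and from the total.
P = (10/22) · (9/21) · (5/20) · (7/19) · (8/18) · (4/17) = 20/10659 ≈ 0.0019.

20/10659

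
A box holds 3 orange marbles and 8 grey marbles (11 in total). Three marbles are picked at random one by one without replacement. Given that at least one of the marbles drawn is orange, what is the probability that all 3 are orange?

P(all 3 orange) = C(3,3)/C(11,3) = 1/165; P(at least one orange) = 1 − C(8,3)/C(11,3) = 109/165.
Since 'all 3 orange' ⊆ 'at least one orange', P(all 3 | at least one) = 1/165 / 109/165 = 1/109 ≈ 0.0092.

1/109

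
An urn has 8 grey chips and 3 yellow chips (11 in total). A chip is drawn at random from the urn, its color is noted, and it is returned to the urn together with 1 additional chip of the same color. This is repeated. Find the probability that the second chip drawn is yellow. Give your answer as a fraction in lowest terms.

3/11

Condition on the first draw. If first is yellow (prob 3/11), second-yellow has prob (4)/(12); if not (prob 8/11), it has prob 3/(12).
P = (3/11)·(4/12) + (8/11)·(3/12) = 3/11 ≈ 0.2727.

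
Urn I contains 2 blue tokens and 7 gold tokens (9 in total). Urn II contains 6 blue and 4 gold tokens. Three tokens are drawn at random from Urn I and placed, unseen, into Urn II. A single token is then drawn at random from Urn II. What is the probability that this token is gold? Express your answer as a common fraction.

Condition on how many of the transferred tokens are gold (from Urn I: 7 gold of 9; then Urn II has 13 total).
  1 gold: C(7,1)C(2,2)/C(9,3) = 1/12; then P = 5/13
  2 gold: C(7,2)C(2,1)/C(9,3) = 1/2; then P = 6/13
  3 gold: C(7,3)C(2,0)/C(9,3) = 5/12; then P = 7/13
P(gold from Urn II) = 19/39 ≈ 0.4872.

19/39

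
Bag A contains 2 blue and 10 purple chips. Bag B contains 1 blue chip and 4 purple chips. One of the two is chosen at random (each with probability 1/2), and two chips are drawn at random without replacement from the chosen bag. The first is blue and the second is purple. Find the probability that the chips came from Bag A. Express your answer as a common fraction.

P(E | Bag A) = 5/33; P(E | Bag B) = 1/5.
P(E) = 1/2·5/33 + 1/2·1/5 = 29/165.
By Bayes' rule, P(Bag A | E) = 5/66 / 29/165 = 25/58 ≈ 0.4310.

25/58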